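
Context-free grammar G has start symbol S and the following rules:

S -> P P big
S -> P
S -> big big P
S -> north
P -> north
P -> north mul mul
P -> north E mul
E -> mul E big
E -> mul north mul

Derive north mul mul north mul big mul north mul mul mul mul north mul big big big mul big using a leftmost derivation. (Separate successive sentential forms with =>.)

S => P P big => north E mul P big => north mul E big mul P big => north mul mul north mul big mul P big => north mul mul north mul big mul north E mul big => north mul mul north mul big mul north mul E big mul big => north mul mul north mul big mul north mul mul E big big mul big => north mul mul north mul big mul north mul mul mul E big big big mul big => north mul mul north mul big mul north mul mul mul mul north mul big big big mul big

S => P P big   [S -> P P big]
P P big => north E mul P big   [P -> north E mul]
north E mul P big => north mul E big mul P big   [E -> mul E big]
north mul E big mul P big => north mul mul north mul big mul P big   [E -> mul north mul]
north mul mul north mul big mul P big => north mul mul north mul big mul north E mul big   [P -> north E mul]
north mul mul north mul big mul north E mul big => north mul mul north mul big mul north mul E big mul big   [E -> mul E big]
north mul mul north mul big mul north mul E big mul big => north mul mul north mul big mul north mul mul E big big mul big   [E -> mul E big]
north mul mul north mul big mul north mul mul E big big mul big => north mul mul north mul big mul north mul mul mul E big big big mul big   [E -> mul E big]
north mul mul north mul big mul north mul mul mul E big big big mul big => north mul mul north mul big mul north mul mul mul mul north mul big big big mul big   [E -> mul north mul]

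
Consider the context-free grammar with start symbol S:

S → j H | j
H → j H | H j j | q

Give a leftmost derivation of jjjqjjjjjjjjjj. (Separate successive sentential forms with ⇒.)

S ⇒ jH   [S → j H]
jH ⇒ jHjj   [H → H j j]
jHjj ⇒ jHjjjj   [H → H j j]
jHjjjj ⇒ jjHjjjj   [H → j H]
jjHjjjj ⇒ jjHjjjjjj   [H → H j j]
jjHjjjjjj ⇒ jjHjjjjjjjj   [H → H j j]
jjHjjjjjjjj ⇒ jjjHjjjjjjjj   [H → j H]
jjjHjjjjjjjj ⇒ jjjHjjjjjjjjjj   [H → H j j]
jjjHjjjjjjjjjj ⇒ jjjqjjjjjjjjjj   [H → q]

S⇒jH⇒jHjj⇒jHjjjj⇒jjHjjjj⇒jjHjjjjjj⇒jjHjjjjjjjj⇒jjjHjjjjjjjj⇒jjjHjjjjjjjjjj⇒jjjqjjjjjjjjjj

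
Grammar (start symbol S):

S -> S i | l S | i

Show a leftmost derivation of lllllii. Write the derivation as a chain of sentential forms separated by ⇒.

S ⇒ lS   [S -> l S]
lS ⇒ llS   [S -> l S]
llS ⇒ lllS   [S -> l S]
lllS ⇒ llllS   [S -> l S]
llllS ⇒ lllllS   [S -> l S]
lllllS ⇒ lllllSi   [S -> S i]
lllllSi ⇒ lllllii   [S -> i]

S ⇒ lS ⇒ llS ⇒ lllS ⇒ llllS ⇒ lllllS ⇒ lllllSi ⇒ lllllii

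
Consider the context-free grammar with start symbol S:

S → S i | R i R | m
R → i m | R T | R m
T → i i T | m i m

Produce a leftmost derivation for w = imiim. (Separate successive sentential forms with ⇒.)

S ⇒ RiR ⇒ imiR ⇒ imiim

S ⇒ RiR   [S → R i R]
RiR ⇒ imiR   [R → i m]
imiR ⇒ imiim   [R → i m]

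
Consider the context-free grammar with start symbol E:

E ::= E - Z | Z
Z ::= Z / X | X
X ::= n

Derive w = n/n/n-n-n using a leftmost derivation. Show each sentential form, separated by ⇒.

E ⇒ E-Z ⇒ E-Z-Z ⇒ Z-Z-Z ⇒ Z/X-Z-Z ⇒ Z/X/X-Z-Z ⇒ X/X/X-Z-Z ⇒ n/X/X-Z-Z ⇒ n/n/X-Z-Z ⇒ n/n/n-Z-Z ⇒ n/n/n-X-Z ⇒ n/n/n-n-Z ⇒ n/n/n-n-X ⇒ n/n/n-n-n

E ⇒ E-Z   [E ::= E - Z]
E-Z ⇒ E-Z-Z   [E ::= E - Z]
E-Z-Z ⇒ Z-Z-Z   [E ::= Z]
Z-Z-Z ⇒ Z/X-Z-Z   [Z ::= Z / X]
Z/X-Z-Z ⇒ Z/X/X-Z-Z   [Z ::= Z / X]
Z/X/X-Z-Z ⇒ X/X/X-Z-Z   [Z ::= X]
X/X/X-Z-Z ⇒ n/X/X-Z-Z   [X ::= n]
n/X/X-Z-Z ⇒ n/n/X-Z-Z   [X ::= n]
n/n/X-Z-Z ⇒ n/n/n-Z-Z   [X ::= n]
n/n/n-Z-Z ⇒ n/n/n-X-Z   [Z ::= X]
n/n/n-X-Z ⇒ n/n/n-n-Z   [X ::= n]
n/n/n-n-Z ⇒ n/n/n-n-X   [Z ::= X]
n/n/n-n-X ⇒ n/n/n-n-n   [X ::= n]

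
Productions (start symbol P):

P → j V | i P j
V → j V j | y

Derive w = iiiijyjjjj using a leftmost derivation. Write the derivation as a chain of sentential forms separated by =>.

P=>iPj=>iiPjj=>iiiPjjj=>iiiiPjjjj=>iiiijVjjjj=>iiiijyjjjj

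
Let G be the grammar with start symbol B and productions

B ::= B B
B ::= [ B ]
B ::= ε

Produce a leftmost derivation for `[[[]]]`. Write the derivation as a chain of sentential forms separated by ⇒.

B ⇒ [B] ⇒ [[B]] ⇒ [[[B]]] ⇒ [[[]]]

B ⇒ [B]   [B ::= [ B ]]
[B] ⇒ [[B]]   [B ::= [ B ]]
[[B]] ⇒ [[[B]]]   [B ::= [ B ]]
[[[B]]] ⇒ [[[]]]   [B ::= ε]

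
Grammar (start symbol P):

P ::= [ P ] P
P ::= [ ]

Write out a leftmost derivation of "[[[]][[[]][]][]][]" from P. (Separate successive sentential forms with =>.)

P => [P]P   [P ::= [ P ] P]
[P]P => [[P]P]P   [P ::= [ P ] P]
[[P]P]P => [[[]]P]P   [P ::= [ ]]
[[[]]P]P => [[[]][P]P]P   [P ::= [ P ] P]
[[[]][P]P]P => [[[]][[P]P]P]P   [P ::= [ P ] P]
[[[]][[P]P]P]P => [[[]][[[]]P]P]P   [P ::= [ ]]
[[[]][[[]]P]P]P => [[[]][[[]][]]P]P   [P ::= [ ]]
[[[]][[[]][]]P]P => [[[]][[[]][]][]]P   [P ::= [ ]]
[[[]][[[]][]][]]P => [[[]][[[]][]][]][]   [P ::= [ ]]

P=>[P]P=>[[P]P]P=>[[[]]P]P=>[[[]][P]P]P=>[[[]][[P]P]P]P=>[[[]][[[]]P]P]P=>[[[]][[[]][]]P]P=>[[[]][[[]][]][]]P=>[[[]][[[]][]][]][]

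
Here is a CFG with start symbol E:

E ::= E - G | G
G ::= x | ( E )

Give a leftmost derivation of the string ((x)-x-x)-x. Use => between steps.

E=>E-G=>G-G=>(E)-G=>(E-G)-G=>(E-G-G)-G=>(G-G-G)-G=>((E)-G-G)-G=>((G)-G-G)-G=>((x)-G-G)-G=>((x)-x-G)-G=>((x)-x-x)-G=>((x)-x-x)-x

E => E-G   [E ::= E - G]
E-G => G-G   [E ::= G]
G-G => (E)-G   [G ::= ( E )]
(E)-G => (E-G)-G   [E ::= E - G]
(E-G)-G => (E-G-G)-G   [E ::= E - G]
(E-G-G)-G => (G-G-G)-G   [E ::= G]
(G-G-G)-G => ((E)-G-G)-G   [G ::= ( E )]
((E)-G-G)-G => ((G)-G-G)-G   [E ::= G]
((G)-G-G)-G => ((x)-G-G)-G   [G ::= x]
((x)-G-G)-G => ((x)-x-G)-G   [G ::= x]
((x)-x-G)-G => ((x)-x-x)-G   [G ::= x]
((x)-x-x)-G => ((x)-x-x)-x   [G ::= x]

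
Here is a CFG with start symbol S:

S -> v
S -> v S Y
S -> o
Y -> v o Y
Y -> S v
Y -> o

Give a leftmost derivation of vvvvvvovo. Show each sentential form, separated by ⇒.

S ⇒ vSY ⇒ vvSYY ⇒ vvvSYYY ⇒ vvvvYYY ⇒ vvvvSvYY ⇒ vvvvvvYY ⇒ vvvvvvSvY ⇒ vvvvvvovY ⇒ vvvvvvovo

S ⇒ vSY   [S -> v S Y]
vSY ⇒ vvSYY   [S -> v S Y]
vvSYY ⇒ vvvSYYY   [S -> v S Y]
vvvSYYY ⇒ vvvvYYY   [S -> v]
vvvvYYY ⇒ vvvvSvYY   [Y -> S v]
vvvvSvYY ⇒ vvvvvvYY   [S -> v]
vvvvvvYY ⇒ vvvvvvSvY   [Y -> S v]
vvvvvvSvY ⇒ vvvvvvovY   [S -> o]
vvvvvvovY ⇒ vvvvvvovo   [Y -> o]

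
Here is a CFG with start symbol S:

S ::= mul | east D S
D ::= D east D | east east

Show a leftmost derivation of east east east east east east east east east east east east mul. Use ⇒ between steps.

S ⇒ east D S ⇒ east D east D S ⇒ east D east D east D S ⇒ east D east D east D east D S ⇒ east east east east D east D east D S ⇒ east east east east east east east D east D S ⇒ east east east east east east east east east east D S ⇒ east east east east east east east east east east east east S ⇒ east east east east east east east east east east east east mul

S ⇒ east D S   [S ::= east D S]
east D S ⇒ east D east D S   [D ::= D east D]
east D east D S ⇒ east D east D east D S   [D ::= D east D]
east D east D east D S ⇒ east D east D east D east D S   [D ::= D east D]
east D east D east D east D S ⇒ east east east east D east D east D S   [D ::= east east]
east east east east D east D east D S ⇒ east east east east east east east D east D S   [D ::= east east]
east east east east east east east D east D S ⇒ east east east east east east east east east east D S   [D ::= east east]
east east east east east east east east east east D S ⇒ east east east east east east east east east east east east S   [D ::= east east]
east east east east east east east east east east east east S ⇒ east east east east east east east east east east east east mul   [S ::= mul]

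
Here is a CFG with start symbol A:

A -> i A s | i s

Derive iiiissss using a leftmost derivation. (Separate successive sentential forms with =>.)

A => iAs => iiAss => iiiAsss => iiiissss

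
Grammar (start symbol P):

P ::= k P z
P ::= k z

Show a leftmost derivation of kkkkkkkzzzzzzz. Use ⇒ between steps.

P⇒kPz⇒kkPzz⇒kkkPzzz⇒kkkkPzzzz⇒kkkkkPzzzzz⇒kkkkkkPzzzzzz⇒kkkkkkkzzzzzzz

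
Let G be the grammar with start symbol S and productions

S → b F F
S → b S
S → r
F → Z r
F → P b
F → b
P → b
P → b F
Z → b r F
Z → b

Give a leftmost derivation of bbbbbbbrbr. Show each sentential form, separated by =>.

S => bS => bbS => bbbFF => bbbPbF => bbbbFbF => bbbbbbF => bbbbbbZr => bbbbbbbrFr => bbbbbbbrbr

S => bS   [S → b S]
bS => bbS   [S → b S]
bbS => bbbFF   [S → b F F]
bbbFF => bbbPbF   [F → P b]
bbbPbF => bbbbFbF   [P → b F]
bbbbFbF => bbbbbbF   [F → b]
bbbbbbF => bbbbbbZr   [F → Z r]
bbbbbbZr => bbbbbbbrFr   [Z → b r F]
bbbbbbbrFr => bbbbbbbrbr   [F → b]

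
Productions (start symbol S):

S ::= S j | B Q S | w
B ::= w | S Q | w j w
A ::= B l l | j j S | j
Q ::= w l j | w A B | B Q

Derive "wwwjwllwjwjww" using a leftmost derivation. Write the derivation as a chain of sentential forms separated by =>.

S=>BQS=>wQS=>wwABS=>wwBllBS=>wwwjwllBS=>wwwjwllSQS=>wwwjwllSjQS=>wwwjwllwjQS=>wwwjwllwjwABS=>wwwjwllwjwjBS=>wwwjwllwjwjwS=>wwwjwllwjwjww

S => BQS   [S ::= B Q S]
BQS => wQS   [B ::= w]
wQS => wwABS   [Q ::= w A B]
wwABS => wwBllBS   [A ::= B l l]
wwBllBS => wwwjwllBS   [B ::= w j w]
wwwjwllBS => wwwjwllSQS   [B ::= S Q]
wwwjwllSQS => wwwjwllSjQS   [S ::= S j]
wwwjwllSjQS => wwwjwllwjQS   [S ::= w]
wwwjwllwjQS => wwwjwllwjwABS   [Q ::= w A B]
wwwjwllwjwABS => wwwjwllwjwjBS   [A ::= j]
wwwjwllwjwjBS => wwwjwllwjwjwS   [B ::= w]
wwwjwllwjwjwS => wwwjwllwjwjww   [S ::= w]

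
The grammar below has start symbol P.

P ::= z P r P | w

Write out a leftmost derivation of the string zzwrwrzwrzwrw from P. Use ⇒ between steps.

P ⇒ zPrP ⇒ zzPrPrP ⇒ zzwrPrP ⇒ zzwrwrP ⇒ zzwrwrzPrP ⇒ zzwrwrzwrP ⇒ zzwrwrzwrzPrP ⇒ zzwrwrzwrzwrP ⇒ zzwrwrzwrzwrw

P ⇒ zPrP   [P ::= z P r P]
zPrP ⇒ zzPrPrP   [P ::= z P r P]
zzPrPrP ⇒ zzwrPrP   [P ::= w]
zzwrPrP ⇒ zzwrwrP   [P ::= w]
zzwrwrP ⇒ zzwrwrzPrP   [P ::= z P r P]
zzwrwrzPrP ⇒ zzwrwrzwrP   [P ::= w]
zzwrwrzwrP ⇒ zzwrwrzwrzPrP   [P ::= z P r P]
zzwrwrzwrzPrP ⇒ zzwrwrzwrzwrP   [P ::= w]
zzwrwrzwrzwrP ⇒ zzwrwrzwrzwrw   [P ::= w]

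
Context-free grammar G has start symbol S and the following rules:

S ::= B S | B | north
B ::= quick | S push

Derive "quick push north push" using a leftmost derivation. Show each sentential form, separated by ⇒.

S ⇒ B S ⇒ S push S ⇒ B push S ⇒ quick push S ⇒ quick push B ⇒ quick push S push ⇒ quick push north push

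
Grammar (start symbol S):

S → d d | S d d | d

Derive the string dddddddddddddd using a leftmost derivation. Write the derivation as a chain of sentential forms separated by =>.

S => Sdd   [S → S d d]
Sdd => Sdddd   [S → S d d]
Sdddd => Sdddddd   [S → S d d]
Sdddddd => Sdddddddd   [S → S d d]
Sdddddddd => Sdddddddddd   [S → S d d]
Sdddddddddd => Sdddddddddddd   [S → S d d]
Sdddddddddddd => dddddddddddddd   [S → d d]

S => Sdd => Sdddd => Sdddddd => Sdddddddd => Sdddddddddd => Sdddddddddddd => dddddddddddddd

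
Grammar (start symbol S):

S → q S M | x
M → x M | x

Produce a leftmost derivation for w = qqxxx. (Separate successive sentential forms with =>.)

S => qSM   [S → q S M]
qSM => qqSMM   [S → q S M]
qqSMM => qqxMM   [S → x]
qqxMM => qqxxM   [M → x]
qqxxM => qqxxx   [M → x]

S => qSM => qqSMM => qqxMM => qqxxM => qqxxx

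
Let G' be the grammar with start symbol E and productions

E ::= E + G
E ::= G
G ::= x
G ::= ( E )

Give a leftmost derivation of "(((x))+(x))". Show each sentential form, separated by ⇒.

E ⇒ G ⇒ (E) ⇒ (E+G) ⇒ (G+G) ⇒ ((E)+G) ⇒ ((G)+G) ⇒ (((E))+G) ⇒ (((G))+G) ⇒ (((x))+G) ⇒ (((x))+(E)) ⇒ (((x))+(G)) ⇒ (((x))+(x))

E ⇒ G   [E ::= G]
G ⇒ (E)   [G ::= ( E )]
(E) ⇒ (E+G)   [E ::= E + G]
(E+G) ⇒ (G+G)   [E ::= G]
(G+G) ⇒ ((E)+G)   [G ::= ( E )]
((E)+G) ⇒ ((G)+G)   [E ::= G]
((G)+G) ⇒ (((E))+G)   [G ::= ( E )]
(((E))+G) ⇒ (((G))+G)   [E ::= G]
(((G))+G) ⇒ (((x))+G)   [G ::= x]
(((x))+G) ⇒ (((x))+(E))   [G ::= ( E )]
(((x))+(E)) ⇒ (((x))+(G))   [E ::= G]
(((x))+(G)) ⇒ (((x))+(x))   [G ::= x]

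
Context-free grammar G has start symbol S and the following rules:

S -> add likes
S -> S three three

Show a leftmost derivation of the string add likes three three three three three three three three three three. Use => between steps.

S => S three three => S three three three three => S three three three three three three => S three three three three three three three three => S three three three three three three three three three three => add likes three three three three three three three three three three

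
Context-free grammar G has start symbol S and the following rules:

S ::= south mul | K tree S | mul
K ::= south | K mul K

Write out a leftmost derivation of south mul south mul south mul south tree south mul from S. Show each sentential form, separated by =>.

S => K tree S => K mul K tree S => south mul K tree S => south mul K mul K tree S => south mul K mul K mul K tree S => south mul south mul K mul K tree S => south mul south mul south mul K tree S => south mul south mul south mul south tree S => south mul south mul south mul south tree south mul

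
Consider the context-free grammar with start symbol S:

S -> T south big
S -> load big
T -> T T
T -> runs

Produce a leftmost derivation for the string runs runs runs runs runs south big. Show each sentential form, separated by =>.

S => T south big => T T south big => T T T south big => T T T T south big => T T T T T south big => runs T T T T south big => runs runs T T T south big => runs runs runs T T south big => runs runs runs runs T south big => runs runs runs runs runs south big

S => T south big   [S -> T south big]
T south big => T T south big   [T -> T T]
T T south big => T T T south big   [T -> T T]
T T T south big => T T T T south big   [T -> T T]
T T T T south big => T T T T T south big   [T -> T T]
T T T T T south big => runs T T T T south big   [T -> runs]
runs T T T T south big => runs runs T T T south big   [T -> runs]
runs runs T T T south big => runs runs runs T T south big   [T -> runs]
runs runs runs T T south big => runs runs runs runs T south big   [T -> runs]
runs runs runs runs T south big => runs runs runs runs runs south big   [T -> runs]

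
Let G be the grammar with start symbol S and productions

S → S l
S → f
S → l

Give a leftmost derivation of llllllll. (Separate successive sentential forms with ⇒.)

S ⇒ Sl ⇒ Sll ⇒ Slll ⇒ Sllll ⇒ Slllll ⇒ Sllllll ⇒ Slllllll ⇒ llllllll

S ⇒ Sl   [S → S l]
Sl ⇒ Sll   [S → S l]
Sll ⇒ Slll   [S → S l]
Slll ⇒ Sllll   [S → S l]
Sllll ⇒ Slllll   [S → S l]
Slllll ⇒ Sllllll   [S → S l]
Sllllll ⇒ Slllllll   [S → S l]
Slllllll ⇒ llllllll   [S → l]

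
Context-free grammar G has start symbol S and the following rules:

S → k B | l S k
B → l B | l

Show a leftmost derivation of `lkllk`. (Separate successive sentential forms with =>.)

S=>lSk=>lkBk=>lklBk=>lkllk

S => lSk   [S → l S k]
lSk => lkBk   [S → k B]
lkBk => lklBk   [B → l B]
lklBk => lkllk   [B → l]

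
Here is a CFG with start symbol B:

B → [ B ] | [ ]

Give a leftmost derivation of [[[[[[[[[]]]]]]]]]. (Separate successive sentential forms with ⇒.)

B ⇒ [B] ⇒ [[B]] ⇒ [[[B]]] ⇒ [[[[B]]]] ⇒ [[[[[B]]]]] ⇒ [[[[[[B]]]]]] ⇒ [[[[[[[B]]]]]]] ⇒ [[[[[[[[B]]]]]]]] ⇒ [[[[[[[[[]]]]]]]]]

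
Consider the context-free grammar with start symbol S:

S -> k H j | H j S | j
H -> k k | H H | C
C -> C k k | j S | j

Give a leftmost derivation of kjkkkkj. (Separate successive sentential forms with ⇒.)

S ⇒ kHj   [S -> k H j]
kHj ⇒ kCj   [H -> C]
kCj ⇒ kCkkj   [C -> C k k]
kCkkj ⇒ kCkkkkj   [C -> C k k]
kCkkkkj ⇒ kjkkkkj   [C -> j]

S ⇒ kHj ⇒ kCj ⇒ kCkkj ⇒ kCkkkkj ⇒ kjkkkkj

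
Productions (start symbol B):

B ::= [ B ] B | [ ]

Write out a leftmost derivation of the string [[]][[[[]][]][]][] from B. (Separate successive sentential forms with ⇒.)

B ⇒ [B]B   [B ::= [ B ] B]
[B]B ⇒ [[]]B   [B ::= [ ]]
[[]]B ⇒ [[]][B]B   [B ::= [ B ] B]
[[]][B]B ⇒ [[]][[B]B]B   [B ::= [ B ] B]
[[]][[B]B]B ⇒ [[]][[[B]B]B]B   [B ::= [ B ] B]
[[]][[[B]B]B]B ⇒ [[]][[[[]]B]B]B   [B ::= [ ]]
[[]][[[[]]B]B]B ⇒ [[]][[[[]][]]B]B   [B ::= [ ]]
[[]][[[[]][]]B]B ⇒ [[]][[[[]][]][]]B   [B ::= [ ]]
[[]][[[[]][]][]]B ⇒ [[]][[[[]][]][]][]   [B ::= [ ]]

B ⇒ [B]B ⇒ [[]]B ⇒ [[]][B]B ⇒ [[]][[B]B]B ⇒ [[]][[[B]B]B]B ⇒ [[]][[[[]]B]B]B ⇒ [[]][[[[]][]]B]B ⇒ [[]][[[[]][]][]]B ⇒ [[]][[[[]][]][]][]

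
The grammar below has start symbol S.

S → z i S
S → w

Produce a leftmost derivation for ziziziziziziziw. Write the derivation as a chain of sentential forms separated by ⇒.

S ⇒ ziS ⇒ ziziS ⇒ ziziziS ⇒ ziziziziS ⇒ ziziziziziS ⇒ ziziziziziziS ⇒ ziziziziziziziS ⇒ ziziziziziziziw

S ⇒ ziS   [S → z i S]
ziS ⇒ ziziS   [S → z i S]
ziziS ⇒ ziziziS   [S → z i S]
ziziziS ⇒ ziziziziS   [S → z i S]
ziziziziS ⇒ ziziziziziS   [S → z i S]
ziziziziziS ⇒ ziziziziziziS   [S → z i S]
ziziziziziziS ⇒ ziziziziziziziS   [S → z i S]
ziziziziziziziS ⇒ ziziziziziziziw   [S → w]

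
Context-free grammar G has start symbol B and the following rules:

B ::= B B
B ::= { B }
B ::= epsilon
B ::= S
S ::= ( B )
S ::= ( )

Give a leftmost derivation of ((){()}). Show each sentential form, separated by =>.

B=>S=>(B)=>(BB)=>(SB)=>(()B)=>((){B})=>((){S})=>((){()})

B => S   [B ::= S]
S => (B)   [S ::= ( B )]
(B) => (BB)   [B ::= B B]
(BB) => (SB)   [B ::= S]
(SB) => (()B)   [S ::= ( )]
(()B) => ((){B})   [B ::= { B }]
((){B}) => ((){S})   [B ::= S]
((){S}) => ((){()})   [S ::= ( )]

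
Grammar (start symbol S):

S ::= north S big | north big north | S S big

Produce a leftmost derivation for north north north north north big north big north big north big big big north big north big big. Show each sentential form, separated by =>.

S => north S big   [S ::= north S big]
north S big => north S S big big   [S ::= S S big]
north S S big big => north north S big S big big   [S ::= north S big]
north north S big S big big => north north north S big big S big big   [S ::= north S big]
north north north S big big S big big => north north north S S big big big S big big   [S ::= S S big]
north north north S S big big big S big big => north north north north S big S big big big S big big   [S ::= north S big]
north north north north S big S big big big S big big => north north north north north big north big S big big big S big big   [S ::= north big north]
north north north north north big north big S big big big S big big => north north north north north big north big north big north big big big S big big   [S ::= north big north]
north north north north north big north big north big north big big big S big big => north north north north north big north big north big north big big big north big north big big   [S ::= north big north]

S => north S big => north S S big big => north north S big S big big => north north north S big big S big big => north north north S S big big big S big big => north north north north S big S big big big S big big => north north north north north big north big S big big big S big big => north north north north north big north big north big north big big big S big big => north north north north north big north big north big north big big big north big north big big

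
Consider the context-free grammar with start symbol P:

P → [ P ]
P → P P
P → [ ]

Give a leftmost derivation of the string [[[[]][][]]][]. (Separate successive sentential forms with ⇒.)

P ⇒ PP ⇒ [P]P ⇒ [[P]]P ⇒ [[PP]]P ⇒ [[[P]P]]P ⇒ [[[[]]P]]P ⇒ [[[[]]PP]]P ⇒ [[[[]][]P]]P ⇒ [[[[]][][]]]P ⇒ [[[[]][][]]][]

P ⇒ PP   [P → P P]
PP ⇒ [P]P   [P → [ P ]]
[P]P ⇒ [[P]]P   [P → [ P ]]
[[P]]P ⇒ [[PP]]P   [P → P P]
[[PP]]P ⇒ [[[P]P]]P   [P → [ P ]]
[[[P]P]]P ⇒ [[[[]]P]]P   [P → [ ]]
[[[[]]P]]P ⇒ [[[[]]PP]]P   [P → P P]
[[[[]]PP]]P ⇒ [[[[]][]P]]P   [P → [ ]]
[[[[]][]P]]P ⇒ [[[[]][][]]]P   [P → [ ]]
[[[[]][][]]]P ⇒ [[[[]][][]]][]   [P → [ ]]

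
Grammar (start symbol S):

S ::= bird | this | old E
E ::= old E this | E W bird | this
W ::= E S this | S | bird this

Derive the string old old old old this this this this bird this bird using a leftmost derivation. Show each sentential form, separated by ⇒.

S ⇒ old E   [S ::= old E]
old E ⇒ old E W bird   [E ::= E W bird]
old E W bird ⇒ old old E this W bird   [E ::= old E this]
old old E this W bird ⇒ old old old E this this W bird   [E ::= old E this]
old old old E this this W bird ⇒ old old old old E this this this W bird   [E ::= old E this]
old old old old E this this this W bird ⇒ old old old old this this this this W bird   [E ::= this]
old old old old this this this this W bird ⇒ old old old old this this this this bird this bird   [W ::= bird this]

S ⇒ old E ⇒ old E W bird ⇒ old old E this W bird ⇒ old old old E this this W bird ⇒ old old old old E this this this W bird ⇒ old old old old this this this this W bird ⇒ old old old old this this this this bird this bird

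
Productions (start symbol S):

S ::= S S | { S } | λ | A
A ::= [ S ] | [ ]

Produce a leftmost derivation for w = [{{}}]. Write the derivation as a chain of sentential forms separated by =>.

S => SS   [S ::= S S]
SS => SSS   [S ::= S S]
SSS => ASS   [S ::= A]
ASS => [S]SS   [A ::= [ S ]]
[S]SS => [{S}]SS   [S ::= { S }]
[{S}]SS => [{{S}}]SS   [S ::= { S }]
[{{S}}]SS => [{{}}]SS   [S ::= λ]
[{{}}]SS => [{{}}]S   [S ::= λ]
[{{}}]S => [{{}}]   [S ::= λ]

S => SS => SSS => ASS => [S]SS => [{S}]SS => [{{S}}]SS => [{{}}]SS => [{{}}]S => [{{}}]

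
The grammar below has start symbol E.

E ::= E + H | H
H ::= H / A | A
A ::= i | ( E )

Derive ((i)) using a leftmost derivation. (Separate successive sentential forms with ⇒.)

E⇒H⇒A⇒(E)⇒(H)⇒(A)⇒((E))⇒((H))⇒((A))⇒((i))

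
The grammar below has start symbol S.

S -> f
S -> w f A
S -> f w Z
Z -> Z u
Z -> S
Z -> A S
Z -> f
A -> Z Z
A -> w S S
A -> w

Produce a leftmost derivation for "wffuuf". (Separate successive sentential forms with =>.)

S=>wfA=>wfZZ=>wfZuZ=>wfZuuZ=>wffuuZ=>wffuuf

S => wfA   [S -> w f A]
wfA => wfZZ   [A -> Z Z]
wfZZ => wfZuZ   [Z -> Z u]
wfZuZ => wfZuuZ   [Z -> Z u]
wfZuuZ => wffuuZ   [Z -> f]
wffuuZ => wffuuf   [Z -> f]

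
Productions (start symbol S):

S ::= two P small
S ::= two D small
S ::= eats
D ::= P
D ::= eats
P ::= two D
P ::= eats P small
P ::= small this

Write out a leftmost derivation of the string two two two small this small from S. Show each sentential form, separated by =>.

S => two P small => two two D small => two two P small => two two two D small => two two two P small => two two two small this small

S => two P small   [S ::= two P small]
two P small => two two D small   [P ::= two D]
two two D small => two two P small   [D ::= P]
two two P small => two two two D small   [P ::= two D]
two two two D small => two two two P small   [D ::= P]
two two two P small => two two two small this small   [P ::= small this]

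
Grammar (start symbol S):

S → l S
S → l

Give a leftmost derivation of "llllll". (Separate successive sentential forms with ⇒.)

S⇒lS⇒llS⇒lllS⇒llllS⇒lllllS⇒llllll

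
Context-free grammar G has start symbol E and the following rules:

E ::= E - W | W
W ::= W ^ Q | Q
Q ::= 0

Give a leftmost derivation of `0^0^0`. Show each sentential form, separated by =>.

E => W   [E ::= W]
W => W^Q   [W ::= W ^ Q]
W^Q => W^Q^Q   [W ::= W ^ Q]
W^Q^Q => Q^Q^Q   [W ::= Q]
Q^Q^Q => 0^Q^Q   [Q ::= 0]
0^Q^Q => 0^0^Q   [Q ::= 0]
0^0^Q => 0^0^0   [Q ::= 0]

E=>W=>W^Q=>W^Q^Q=>Q^Q^Q=>0^Q^Q=>0^0^Q=>0^0^0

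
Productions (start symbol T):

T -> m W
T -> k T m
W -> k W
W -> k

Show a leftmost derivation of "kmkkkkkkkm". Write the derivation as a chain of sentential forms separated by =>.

T=>kTm=>kmWm=>kmkWm=>kmkkWm=>kmkkkWm=>kmkkkkWm=>kmkkkkkWm=>kmkkkkkkWm=>kmkkkkkkkm

T => kTm   [T -> k T m]
kTm => kmWm   [T -> m W]
kmWm => kmkWm   [W -> k W]
kmkWm => kmkkWm   [W -> k W]
kmkkWm => kmkkkWm   [W -> k W]
kmkkkWm => kmkkkkWm   [W -> k W]
kmkkkkWm => kmkkkkkWm   [W -> k W]
kmkkkkkWm => kmkkkkkkWm   [W -> k W]
kmkkkkkkWm => kmkkkkkkkm   [W -> k]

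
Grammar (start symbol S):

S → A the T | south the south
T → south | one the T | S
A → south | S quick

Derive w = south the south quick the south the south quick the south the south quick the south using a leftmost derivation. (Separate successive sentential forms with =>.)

S => A the T => S quick the T => A the T quick the T => S quick the T quick the T => south the south quick the T quick the T => south the south quick the S quick the T => south the south quick the A the T quick the T => south the south quick the S quick the T quick the T => south the south quick the south the south quick the T quick the T => south the south quick the south the south quick the S quick the T => south the south quick the south the south quick the south the south quick the T => south the south quick the south the south quick the south the south quick the south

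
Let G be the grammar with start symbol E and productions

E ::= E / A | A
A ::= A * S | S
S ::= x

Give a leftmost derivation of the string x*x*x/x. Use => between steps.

E => E/A   [E ::= E / A]
E/A => A/A   [E ::= A]
A/A => A*S/A   [A ::= A * S]
A*S/A => A*S*S/A   [A ::= A * S]
A*S*S/A => S*S*S/A   [A ::= S]
S*S*S/A => x*S*S/A   [S ::= x]
x*S*S/A => x*x*S/A   [S ::= x]
x*x*S/A => x*x*x/A   [S ::= x]
x*x*x/A => x*x*x/S   [A ::= S]
x*x*x/S => x*x*x/x   [S ::= x]

E => E/A => A/A => A*S/A => A*S*S/A => S*S*S/A => x*S*S/A => x*x*S/A => x*x*x/A => x*x*x/S => x*x*x/x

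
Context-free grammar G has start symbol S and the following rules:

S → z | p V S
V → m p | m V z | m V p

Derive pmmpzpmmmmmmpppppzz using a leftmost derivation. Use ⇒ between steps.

S ⇒ pVS ⇒ pmVzS ⇒ pmmpzS ⇒ pmmpzpVS ⇒ pmmpzpmVzS ⇒ pmmpzpmmVpzS ⇒ pmmpzpmmmVppzS ⇒ pmmpzpmmmmVpppzS ⇒ pmmpzpmmmmmVppppzS ⇒ pmmpzpmmmmmmpppppzS ⇒ pmmpzpmmmmmmpppppzz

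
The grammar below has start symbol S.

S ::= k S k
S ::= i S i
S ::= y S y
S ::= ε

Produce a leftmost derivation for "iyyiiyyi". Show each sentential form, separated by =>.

S => iSi => iySyi => iyySyyi => iyyiSiyyi => iyyiiyyi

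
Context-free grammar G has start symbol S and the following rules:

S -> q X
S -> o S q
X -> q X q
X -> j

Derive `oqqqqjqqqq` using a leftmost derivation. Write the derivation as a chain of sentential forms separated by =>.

S => oSq   [S -> o S q]
oSq => oqXq   [S -> q X]
oqXq => oqqXqq   [X -> q X q]
oqqXqq => oqqqXqqq   [X -> q X q]
oqqqXqqq => oqqqqXqqqq   [X -> q X q]
oqqqqXqqqq => oqqqqjqqqq   [X -> j]

S=>oSq=>oqXq=>oqqXqq=>oqqqXqqq=>oqqqqXqqqq=>oqqqqjqqqq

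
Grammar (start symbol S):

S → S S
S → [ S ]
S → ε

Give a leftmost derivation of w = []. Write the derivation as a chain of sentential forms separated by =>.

S => SS => SSS => SSSS => SSSSS => [S]SSSS => []SSSS => []SSS => []SS => []S => []

S => SS   [S → S S]
SS => SSS   [S → S S]
SSS => SSSS   [S → S S]
SSSS => SSSSS   [S → S S]
SSSSS => [S]SSSS   [S → [ S ]]
[S]SSSS => []SSSS   [S → ε]
[]SSSS => []SSS   [S → ε]
[]SSS => []SS   [S → ε]
[]SS => []S   [S → ε]
[]S => []   [S → ε]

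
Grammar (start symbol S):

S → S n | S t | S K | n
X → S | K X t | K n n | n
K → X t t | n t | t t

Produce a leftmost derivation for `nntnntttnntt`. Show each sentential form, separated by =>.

S => SK   [S → S K]
SK => SnK   [S → S n]
SnK => SnnK   [S → S n]
SnnK => SKnnK   [S → S K]
SKnnK => SKKnnK   [S → S K]
SKKnnK => SnKKnnK   [S → S n]
SnKKnnK => SKnKKnnK   [S → S K]
SKnKKnnK => nKnKKnnK   [S → n]
nKnKKnnK => nntnKKnnK   [K → n t]
nntnKKnnK => nntnntKnnK   [K → n t]
nntnntKnnK => nntnntttnnK   [K → t t]
nntnntttnnK => nntnntttnntt   [K → t t]

S=>SK=>SnK=>SnnK=>SKnnK=>SKKnnK=>SnKKnnK=>SKnKKnnK=>nKnKKnnK=>nntnKKnnK=>nntnntKnnK=>nntnntttnnK=>nntnntttnntt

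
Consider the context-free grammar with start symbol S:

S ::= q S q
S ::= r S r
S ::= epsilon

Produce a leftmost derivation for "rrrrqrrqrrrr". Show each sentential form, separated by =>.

S => rSr => rrSrr => rrrSrrr => rrrrSrrrr => rrrrqSqrrrr => rrrrqrSrqrrrr => rrrrqrrqrrrr

S => rSr   [S ::= r S r]
rSr => rrSrr   [S ::= r S r]
rrSrr => rrrSrrr   [S ::= r S r]
rrrSrrr => rrrrSrrrr   [S ::= r S r]
rrrrSrrrr => rrrrqSqrrrr   [S ::= q S q]
rrrrqSqrrrr => rrrrqrSrqrrrr   [S ::= r S r]
rrrrqrSrqrrrr => rrrrqrrqrrrr   [S ::= epsilon]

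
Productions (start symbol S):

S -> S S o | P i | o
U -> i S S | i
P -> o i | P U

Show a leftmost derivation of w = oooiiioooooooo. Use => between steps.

S => SSo => SSoSo => SSoSoSo => oSoSoSo => oSSooSoSo => ooSooSoSo => ooSSoooSoSo => ooPiSoooSoSo => ooPUiSoooSoSo => oooiUiSoooSoSo => oooiiiSoooSoSo => oooiiiooooSoSo => oooiiiooooooSo => oooiiioooooooo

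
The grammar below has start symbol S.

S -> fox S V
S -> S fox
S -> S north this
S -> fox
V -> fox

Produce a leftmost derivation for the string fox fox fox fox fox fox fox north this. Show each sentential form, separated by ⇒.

S ⇒ S north this   [S -> S north this]
S north this ⇒ S fox north this   [S -> S fox]
S fox north this ⇒ S fox fox north this   [S -> S fox]
S fox fox north this ⇒ fox S V fox fox north this   [S -> fox S V]
fox S V fox fox north this ⇒ fox fox S V V fox fox north this   [S -> fox S V]
fox fox S V V fox fox north this ⇒ fox fox fox V V fox fox north this   [S -> fox]
fox fox fox V V fox fox north this ⇒ fox fox fox fox V fox fox north this   [V -> fox]
fox fox fox fox V fox fox north this ⇒ fox fox fox fox fox fox fox north this   [V -> fox]

S ⇒ S north this ⇒ S fox north this ⇒ S fox fox north this ⇒ fox S V fox fox north this ⇒ fox fox S V V fox fox north this ⇒ fox fox fox V V fox fox north this ⇒ fox fox fox fox V fox fox north this ⇒ fox fox fox fox fox fox fox north this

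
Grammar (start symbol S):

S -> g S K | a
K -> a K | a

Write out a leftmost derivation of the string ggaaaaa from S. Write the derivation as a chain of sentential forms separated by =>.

S=>gSK=>ggSKK=>ggaKK=>ggaaKK=>ggaaaK=>ggaaaaK=>ggaaaaa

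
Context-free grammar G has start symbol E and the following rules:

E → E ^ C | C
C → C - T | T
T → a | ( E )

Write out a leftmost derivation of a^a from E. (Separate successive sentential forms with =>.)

E => E^C => C^C => T^C => a^C => a^T => a^a

E => E^C   [E → E ^ C]
E^C => C^C   [E → C]
C^C => T^C   [C → T]
T^C => a^C   [T → a]
a^C => a^T   [C → T]
a^T => a^a   [T → a]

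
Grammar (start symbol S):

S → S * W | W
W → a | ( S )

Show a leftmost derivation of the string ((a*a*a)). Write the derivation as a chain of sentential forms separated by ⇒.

S ⇒ W ⇒ (S) ⇒ (W) ⇒ ((S)) ⇒ ((S*W)) ⇒ ((S*W*W)) ⇒ ((W*W*W)) ⇒ ((a*W*W)) ⇒ ((a*a*W)) ⇒ ((a*a*a))

S ⇒ W   [S → W]
W ⇒ (S)   [W → ( S )]
(S) ⇒ (W)   [S → W]
(W) ⇒ ((S))   [W → ( S )]
((S)) ⇒ ((S*W))   [S → S * W]
((S*W)) ⇒ ((S*W*W))   [S → S * W]
((S*W*W)) ⇒ ((W*W*W))   [S → W]
((W*W*W)) ⇒ ((a*W*W))   [W → a]
((a*W*W)) ⇒ ((a*a*W))   [W → a]
((a*a*W)) ⇒ ((a*a*a))   [W → a]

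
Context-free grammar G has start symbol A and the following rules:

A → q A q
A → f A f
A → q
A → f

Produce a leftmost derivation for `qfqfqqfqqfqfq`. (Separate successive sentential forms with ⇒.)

A ⇒ qAq   [A → q A q]
qAq ⇒ qfAfq   [A → f A f]
qfAfq ⇒ qfqAqfq   [A → q A q]
qfqAqfq ⇒ qfqfAfqfq   [A → f A f]
qfqfAfqfq ⇒ qfqfqAqfqfq   [A → q A q]
qfqfqAqfqfq ⇒ qfqfqqAqqfqfq   [A → q A q]
qfqfqqAqqfqfq ⇒ qfqfqqfqqfqfq   [A → f]

A ⇒ qAq ⇒ qfAfq ⇒ qfqAqfq ⇒ qfqfAfqfq ⇒ qfqfqAqfqfq ⇒ qfqfqqAqqfqfq ⇒ qfqfqqfqqfqfq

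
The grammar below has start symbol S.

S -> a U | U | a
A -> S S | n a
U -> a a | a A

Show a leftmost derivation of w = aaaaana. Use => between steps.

S => U   [S -> U]
U => aA   [U -> a A]
aA => aSS   [A -> S S]
aSS => aUS   [S -> U]
aUS => aaaS   [U -> a a]
aaaS => aaaaU   [S -> a U]
aaaaU => aaaaaA   [U -> a A]
aaaaaA => aaaaana   [A -> n a]

S => U => aA => aSS => aUS => aaaS => aaaaU => aaaaaA => aaaaana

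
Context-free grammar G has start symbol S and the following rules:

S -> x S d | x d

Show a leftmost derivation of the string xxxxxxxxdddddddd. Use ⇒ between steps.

S ⇒ xSd ⇒ xxSdd ⇒ xxxSddd ⇒ xxxxSdddd ⇒ xxxxxSddddd ⇒ xxxxxxSdddddd ⇒ xxxxxxxSddddddd ⇒ xxxxxxxxdddddddd

S ⇒ xSd   [S -> x S d]
xSd ⇒ xxSdd   [S -> x S d]
xxSdd ⇒ xxxSddd   [S -> x S d]
xxxSddd ⇒ xxxxSdddd   [S -> x S d]
xxxxSdddd ⇒ xxxxxSddddd   [S -> x S d]
xxxxxSddddd ⇒ xxxxxxSdddddd   [S -> x S d]
xxxxxxSdddddd ⇒ xxxxxxxSddddddd   [S -> x S d]
xxxxxxxSddddddd ⇒ xxxxxxxxdddddddd   [S -> x d]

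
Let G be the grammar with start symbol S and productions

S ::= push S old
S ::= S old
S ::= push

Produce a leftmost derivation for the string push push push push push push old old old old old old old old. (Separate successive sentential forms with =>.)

S => S old => push S old old => push push S old old old => push push S old old old old => push push push S old old old old old => push push push S old old old old old old => push push push push S old old old old old old old => push push push push push S old old old old old old old old => push push push push push push old old old old old old old old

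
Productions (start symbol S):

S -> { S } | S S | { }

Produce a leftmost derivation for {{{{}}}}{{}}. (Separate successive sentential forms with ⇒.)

S ⇒ SS ⇒ {S}S ⇒ {{S}}S ⇒ {{{S}}}S ⇒ {{{{}}}}S ⇒ {{{{}}}}{S} ⇒ {{{{}}}}{{}}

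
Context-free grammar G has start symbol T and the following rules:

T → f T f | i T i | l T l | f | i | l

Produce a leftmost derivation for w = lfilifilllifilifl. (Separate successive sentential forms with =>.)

T=>lTl=>lfTfl=>lfiTifl=>lfilTlifl=>lfiliTilifl=>lfilifTfilifl=>lfilifiTifilifl=>lfilifilTlifilifl=>lfilifilllifilifl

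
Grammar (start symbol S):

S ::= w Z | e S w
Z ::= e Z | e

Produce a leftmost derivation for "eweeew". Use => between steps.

S => eSw   [S ::= e S w]
eSw => ewZw   [S ::= w Z]
ewZw => eweZw   [Z ::= e Z]
eweZw => eweeZw   [Z ::= e Z]
eweeZw => eweeew   [Z ::= e]

S => eSw => ewZw => eweZw => eweeZw => eweeew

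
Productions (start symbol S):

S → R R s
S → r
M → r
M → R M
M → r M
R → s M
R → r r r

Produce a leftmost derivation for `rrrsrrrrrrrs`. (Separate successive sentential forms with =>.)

S => RRs   [S → R R s]
RRs => rrrRs   [R → r r r]
rrrRs => rrrsMs   [R → s M]
rrrsMs => rrrsrMs   [M → r M]
rrrsrMs => rrrsrrMs   [M → r M]
rrrsrrMs => rrrsrrRMs   [M → R M]
rrrsrrRMs => rrrsrrrrrMs   [R → r r r]
rrrsrrrrrMs => rrrsrrrrrrMs   [M → r M]
rrrsrrrrrrMs => rrrsrrrrrrrs   [M → r]

S => RRs => rrrRs => rrrsMs => rrrsrMs => rrrsrrMs => rrrsrrRMs => rrrsrrrrrMs => rrrsrrrrrrMs => rrrsrrrrrrrs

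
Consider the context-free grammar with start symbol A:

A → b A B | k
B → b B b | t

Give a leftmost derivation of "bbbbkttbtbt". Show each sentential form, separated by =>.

A => bAB => bbABB => bbbABBB => bbbbABBBB => bbbbkBBBB => bbbbktBBB => bbbbkttBB => bbbbkttbBbB => bbbbkttbtbB => bbbbkttbtbt

A => bAB   [A → b A B]
bAB => bbABB   [A → b A B]
bbABB => bbbABBB   [A → b A B]
bbbABBB => bbbbABBBB   [A → b A B]
bbbbABBBB => bbbbkBBBB   [A → k]
bbbbkBBBB => bbbbktBBB   [B → t]
bbbbktBBB => bbbbkttBB   [B → t]
bbbbkttBB => bbbbkttbBbB   [B → b B b]
bbbbkttbBbB => bbbbkttbtbB   [B → t]
bbbbkttbtbB => bbbbkttbtbt   [B → t]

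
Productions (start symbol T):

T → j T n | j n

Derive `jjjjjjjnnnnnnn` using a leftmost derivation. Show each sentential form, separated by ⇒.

T⇒jTn⇒jjTnn⇒jjjTnnn⇒jjjjTnnnn⇒jjjjjTnnnnn⇒jjjjjjTnnnnnn⇒jjjjjjjnnnnnnn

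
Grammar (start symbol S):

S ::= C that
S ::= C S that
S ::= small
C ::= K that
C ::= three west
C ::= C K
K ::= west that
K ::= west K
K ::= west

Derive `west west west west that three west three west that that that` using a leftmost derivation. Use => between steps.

S => C S that => K that S that => west K that S that => west west K that S that => west west west K that S that => west west west west that S that => west west west west that C S that that => west west west west that three west S that that => west west west west that three west C that that that => west west west west that three west three west that that that

S => C S that   [S ::= C S that]
C S that => K that S that   [C ::= K that]
K that S that => west K that S that   [K ::= west K]
west K that S that => west west K that S that   [K ::= west K]
west west K that S that => west west west K that S that   [K ::= west K]
west west west K that S that => west west west west that S that   [K ::= west]
west west west west that S that => west west west west that C S that that   [S ::= C S that]
west west west west that C S that that => west west west west that three west S that that   [C ::= three west]
west west west west that three west S that that => west west west west that three west C that that that   [S ::= C that]
west west west west that three west C that that that => west west west west that three west three west that that that   [C ::= three west]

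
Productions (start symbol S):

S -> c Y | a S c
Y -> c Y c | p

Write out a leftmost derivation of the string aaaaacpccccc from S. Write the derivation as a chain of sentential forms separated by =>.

S => aSc   [S -> a S c]
aSc => aaScc   [S -> a S c]
aaScc => aaaSccc   [S -> a S c]
aaaSccc => aaaaScccc   [S -> a S c]
aaaaScccc => aaaaaSccccc   [S -> a S c]
aaaaaSccccc => aaaaacYccccc   [S -> c Y]
aaaaacYccccc => aaaaacpccccc   [Y -> p]

S => aSc => aaScc => aaaSccc => aaaaScccc => aaaaaSccccc => aaaaacYccccc => aaaaacpccccc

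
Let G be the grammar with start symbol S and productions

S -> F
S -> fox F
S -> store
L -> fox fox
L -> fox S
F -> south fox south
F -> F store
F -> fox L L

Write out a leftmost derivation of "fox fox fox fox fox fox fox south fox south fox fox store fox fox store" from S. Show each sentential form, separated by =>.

S => fox F => fox F store => fox fox L L store => fox fox fox S L store => fox fox fox fox F L store => fox fox fox fox F store L store => fox fox fox fox fox L L store L store => fox fox fox fox fox fox S L store L store => fox fox fox fox fox fox fox F L store L store => fox fox fox fox fox fox fox south fox south L store L store => fox fox fox fox fox fox fox south fox south fox fox store L store => fox fox fox fox fox fox fox south fox south fox fox store fox fox store

S => fox F   [S -> fox F]
fox F => fox F store   [F -> F store]
fox F store => fox fox L L store   [F -> fox L L]
fox fox L L store => fox fox fox S L store   [L -> fox S]
fox fox fox S L store => fox fox fox fox F L store   [S -> fox F]
fox fox fox fox F L store => fox fox fox fox F store L store   [F -> F store]
fox fox fox fox F store L store => fox fox fox fox fox L L store L store   [F -> fox L L]
fox fox fox fox fox L L store L store => fox fox fox fox fox fox S L store L store   [L -> fox S]
fox fox fox fox fox fox S L store L store => fox fox fox fox fox fox fox F L store L store   [S -> fox F]
fox fox fox fox fox fox fox F L store L store => fox fox fox fox fox fox fox south fox south L store L store   [F -> south fox south]
fox fox fox fox fox fox fox south fox south L store L store => fox fox fox fox fox fox fox south fox south fox fox store L store   [L -> fox fox]
fox fox fox fox fox fox fox south fox south fox fox store L store => fox fox fox fox fox fox fox south fox south fox fox store fox fox store   [L -> fox fox]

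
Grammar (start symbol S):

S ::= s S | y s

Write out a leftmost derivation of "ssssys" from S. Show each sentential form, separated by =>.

S => sS => ssS => sssS => ssssS => ssssys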